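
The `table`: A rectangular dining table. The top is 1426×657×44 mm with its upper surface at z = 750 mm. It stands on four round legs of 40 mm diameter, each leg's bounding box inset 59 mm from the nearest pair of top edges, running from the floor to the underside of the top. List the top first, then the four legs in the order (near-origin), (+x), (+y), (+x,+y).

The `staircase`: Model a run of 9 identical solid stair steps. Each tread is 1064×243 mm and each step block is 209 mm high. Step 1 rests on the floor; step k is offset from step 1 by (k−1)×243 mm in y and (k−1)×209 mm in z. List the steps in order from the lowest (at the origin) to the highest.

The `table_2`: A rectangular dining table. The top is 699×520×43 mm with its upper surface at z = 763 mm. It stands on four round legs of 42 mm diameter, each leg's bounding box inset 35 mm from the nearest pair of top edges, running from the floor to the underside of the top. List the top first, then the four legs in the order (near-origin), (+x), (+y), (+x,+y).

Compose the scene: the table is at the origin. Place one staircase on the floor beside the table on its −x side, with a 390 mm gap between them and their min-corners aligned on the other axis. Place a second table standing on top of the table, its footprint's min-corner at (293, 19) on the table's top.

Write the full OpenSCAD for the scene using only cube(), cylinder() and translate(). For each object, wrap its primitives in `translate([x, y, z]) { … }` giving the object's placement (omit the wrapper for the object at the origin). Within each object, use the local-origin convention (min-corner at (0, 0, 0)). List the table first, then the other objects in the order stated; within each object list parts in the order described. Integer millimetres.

translate([0, 0, 706]) cube([1426, 657, 44]);
translate([79, 79, 0]) cylinder(h = 706, r = 20);
translate([1347, 79, 0]) cylinder(h = 706, r = 20);
translate([79, 578, 0]) cylinder(h = 706, r = 20);
translate([1347, 578, 0]) cylinder(h = 706, r = 20);
translate([-1454, 0, 0]) {
  cube([1064, 243, 209]);
  translate([0, 243, 209]) cube([1064, 243, 209]);
  translate([0, 486, 418]) cube([1064, 243, 209]);
  translate([0, 729, 627]) cube([1064, 243, 209]);
  translate([0, 972, 836]) cube([1064, 243, 209]);
  translate([0, 1215, 1045]) cube([1064, 243, 209]);
  translate([0, 1458, 1254]) cube([1064, 243, 209]);
  translate([0, 1701, 1463]) cube([1064, 243, 209]);
  translate([0, 1944, 1672]) cube([1064, 243, 209]);
}
translate([293, 19, 750]) {
  translate([0, 0, 720]) cube([699, 520, 43]);
  translate([56, 56, 0]) cylinder(h = 720, r = 21);
  translate([643, 56, 0]) cylinder(h = 720, r = 21);
  translate([56, 464, 0]) cylinder(h = 720, r = 21);
  translate([643, 464, 0]) cylinder(h = 720, r = 21);
}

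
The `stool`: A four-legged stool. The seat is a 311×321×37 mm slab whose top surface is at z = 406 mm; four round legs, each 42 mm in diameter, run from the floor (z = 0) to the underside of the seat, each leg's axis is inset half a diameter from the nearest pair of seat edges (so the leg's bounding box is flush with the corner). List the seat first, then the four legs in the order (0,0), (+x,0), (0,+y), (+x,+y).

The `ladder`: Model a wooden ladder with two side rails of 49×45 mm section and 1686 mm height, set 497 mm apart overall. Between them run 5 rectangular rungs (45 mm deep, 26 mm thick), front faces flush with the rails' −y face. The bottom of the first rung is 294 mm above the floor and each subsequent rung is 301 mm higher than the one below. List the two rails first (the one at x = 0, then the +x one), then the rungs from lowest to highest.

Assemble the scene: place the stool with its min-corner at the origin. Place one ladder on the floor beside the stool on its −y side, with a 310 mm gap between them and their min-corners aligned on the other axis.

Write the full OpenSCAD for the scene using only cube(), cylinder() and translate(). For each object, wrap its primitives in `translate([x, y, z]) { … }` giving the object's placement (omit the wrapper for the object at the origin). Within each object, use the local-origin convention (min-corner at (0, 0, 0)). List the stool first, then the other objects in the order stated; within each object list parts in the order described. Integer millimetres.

translate([0, 0, 369]) cube([311, 321, 37]);
translate([21, 21, 0]) cylinder(h = 369, r = 21);
translate([290, 21, 0]) cylinder(h = 369, r = 21);
translate([21, 300, 0]) cylinder(h = 369, r = 21);
translate([290, 300, 0]) cylinder(h = 369, r = 21);
translate([0, -355, 0]) {
  cube([49, 45, 1686]);
  translate([448, 0, 0]) cube([49, 45, 1686]);
  translate([49, 0, 294]) cube([399, 45, 26]);
  translate([49, 0, 595]) cube([399, 45, 26]);
  translate([49, 0, 896]) cube([399, 45, 26]);
  translate([49, 0, 1197]) cube([399, 45, 26]);
  translate([49, 0, 1498]) cube([399, 45, 26]);
}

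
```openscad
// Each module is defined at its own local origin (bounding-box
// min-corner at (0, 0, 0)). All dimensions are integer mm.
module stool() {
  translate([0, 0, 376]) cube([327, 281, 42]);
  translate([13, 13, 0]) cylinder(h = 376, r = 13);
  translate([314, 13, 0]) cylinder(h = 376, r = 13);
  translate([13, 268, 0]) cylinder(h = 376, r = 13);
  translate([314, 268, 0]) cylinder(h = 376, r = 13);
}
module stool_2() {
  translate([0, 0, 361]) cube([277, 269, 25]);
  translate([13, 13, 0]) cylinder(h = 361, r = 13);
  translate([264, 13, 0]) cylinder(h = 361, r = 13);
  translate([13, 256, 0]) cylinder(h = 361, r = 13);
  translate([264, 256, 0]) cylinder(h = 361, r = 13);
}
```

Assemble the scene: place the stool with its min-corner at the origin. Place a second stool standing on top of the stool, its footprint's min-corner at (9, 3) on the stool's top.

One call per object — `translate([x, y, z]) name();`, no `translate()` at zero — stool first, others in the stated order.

stool();
translate([9, 3, 418]) stool_2();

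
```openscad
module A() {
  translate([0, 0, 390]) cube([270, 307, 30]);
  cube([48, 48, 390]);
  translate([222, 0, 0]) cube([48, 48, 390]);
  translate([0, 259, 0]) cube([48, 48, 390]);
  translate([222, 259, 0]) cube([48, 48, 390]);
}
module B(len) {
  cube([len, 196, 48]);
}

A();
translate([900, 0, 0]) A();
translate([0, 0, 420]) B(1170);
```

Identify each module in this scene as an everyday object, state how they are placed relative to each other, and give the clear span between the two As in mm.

Second stool starts at x = 900; first ends at x = 270; clear span = 900 − 270 = 630 mm.

A is a stool. B is a beam. A beam spans the tops of two stools. The clear span between the two stools is 630 mm.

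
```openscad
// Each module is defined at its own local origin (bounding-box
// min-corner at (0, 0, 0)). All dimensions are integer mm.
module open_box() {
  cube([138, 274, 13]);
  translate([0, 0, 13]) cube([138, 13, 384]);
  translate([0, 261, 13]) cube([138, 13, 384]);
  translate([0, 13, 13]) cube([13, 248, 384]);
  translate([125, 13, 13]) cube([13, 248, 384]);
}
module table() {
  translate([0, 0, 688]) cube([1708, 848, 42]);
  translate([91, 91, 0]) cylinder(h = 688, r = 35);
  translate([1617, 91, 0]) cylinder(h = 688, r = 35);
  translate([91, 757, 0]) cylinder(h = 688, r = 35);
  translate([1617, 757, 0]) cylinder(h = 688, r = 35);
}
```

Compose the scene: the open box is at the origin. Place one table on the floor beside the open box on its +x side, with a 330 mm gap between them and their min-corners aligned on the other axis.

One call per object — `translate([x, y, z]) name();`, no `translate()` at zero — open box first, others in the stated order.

open_box();
translate([468, 0, 0]) table();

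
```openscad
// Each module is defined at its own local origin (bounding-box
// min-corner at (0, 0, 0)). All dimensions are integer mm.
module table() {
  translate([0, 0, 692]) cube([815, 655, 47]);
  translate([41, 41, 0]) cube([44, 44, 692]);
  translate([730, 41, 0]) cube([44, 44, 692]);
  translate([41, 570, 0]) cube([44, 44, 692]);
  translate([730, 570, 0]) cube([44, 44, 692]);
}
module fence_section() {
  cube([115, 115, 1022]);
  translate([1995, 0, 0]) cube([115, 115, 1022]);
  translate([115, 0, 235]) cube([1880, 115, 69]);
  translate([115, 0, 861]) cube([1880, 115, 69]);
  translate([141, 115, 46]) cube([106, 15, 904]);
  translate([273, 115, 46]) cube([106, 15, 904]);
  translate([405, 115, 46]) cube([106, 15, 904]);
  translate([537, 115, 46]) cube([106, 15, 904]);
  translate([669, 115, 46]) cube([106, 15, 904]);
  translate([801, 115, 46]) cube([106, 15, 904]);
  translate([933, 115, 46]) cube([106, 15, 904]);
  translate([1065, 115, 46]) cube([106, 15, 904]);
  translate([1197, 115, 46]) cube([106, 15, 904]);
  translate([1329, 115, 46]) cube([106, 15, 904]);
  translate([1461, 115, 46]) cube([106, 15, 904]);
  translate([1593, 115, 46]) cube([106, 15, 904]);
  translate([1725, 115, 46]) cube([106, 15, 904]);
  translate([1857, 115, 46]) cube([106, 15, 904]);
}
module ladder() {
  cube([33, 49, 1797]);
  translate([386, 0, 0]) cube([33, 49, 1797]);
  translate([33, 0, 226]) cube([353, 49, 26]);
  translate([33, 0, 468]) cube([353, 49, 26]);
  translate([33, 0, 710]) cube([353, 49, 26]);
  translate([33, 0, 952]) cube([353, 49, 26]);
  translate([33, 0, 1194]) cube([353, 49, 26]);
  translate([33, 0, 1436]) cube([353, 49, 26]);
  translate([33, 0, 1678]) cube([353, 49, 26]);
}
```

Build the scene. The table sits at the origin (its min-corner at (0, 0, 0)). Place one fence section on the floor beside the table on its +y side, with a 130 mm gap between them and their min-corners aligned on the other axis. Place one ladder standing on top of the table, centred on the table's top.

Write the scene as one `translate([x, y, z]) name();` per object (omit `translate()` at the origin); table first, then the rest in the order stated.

table();
translate([0, 785, 0]) fence_section();
translate([198, 303, 739]) ladder();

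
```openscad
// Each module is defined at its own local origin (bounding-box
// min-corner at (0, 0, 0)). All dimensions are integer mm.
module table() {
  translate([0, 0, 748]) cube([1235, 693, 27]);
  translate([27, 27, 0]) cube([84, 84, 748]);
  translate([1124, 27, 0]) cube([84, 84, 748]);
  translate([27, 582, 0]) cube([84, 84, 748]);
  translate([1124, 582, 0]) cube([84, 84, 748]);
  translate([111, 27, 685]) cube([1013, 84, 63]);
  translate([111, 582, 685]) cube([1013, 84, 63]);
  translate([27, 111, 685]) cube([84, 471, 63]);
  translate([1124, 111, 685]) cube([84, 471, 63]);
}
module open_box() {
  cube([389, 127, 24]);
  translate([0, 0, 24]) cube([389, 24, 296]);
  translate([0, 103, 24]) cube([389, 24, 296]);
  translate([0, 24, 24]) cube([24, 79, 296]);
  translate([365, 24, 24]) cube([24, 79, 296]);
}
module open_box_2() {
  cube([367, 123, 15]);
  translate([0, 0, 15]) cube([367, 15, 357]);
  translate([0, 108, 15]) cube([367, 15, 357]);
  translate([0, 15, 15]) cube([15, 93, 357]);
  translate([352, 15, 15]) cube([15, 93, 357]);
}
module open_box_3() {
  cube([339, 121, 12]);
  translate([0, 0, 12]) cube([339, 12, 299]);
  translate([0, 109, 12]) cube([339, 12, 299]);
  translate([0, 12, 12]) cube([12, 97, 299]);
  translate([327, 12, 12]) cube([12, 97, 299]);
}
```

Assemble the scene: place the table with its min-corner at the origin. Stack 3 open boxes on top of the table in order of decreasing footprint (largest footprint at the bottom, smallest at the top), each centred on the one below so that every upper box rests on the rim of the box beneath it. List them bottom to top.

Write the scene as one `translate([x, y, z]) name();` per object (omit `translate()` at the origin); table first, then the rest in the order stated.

table();
translate([423, 283, 775]) open_box();
translate([434, 285, 1095]) open_box_2();
translate([448, 286, 1467]) open_box_3();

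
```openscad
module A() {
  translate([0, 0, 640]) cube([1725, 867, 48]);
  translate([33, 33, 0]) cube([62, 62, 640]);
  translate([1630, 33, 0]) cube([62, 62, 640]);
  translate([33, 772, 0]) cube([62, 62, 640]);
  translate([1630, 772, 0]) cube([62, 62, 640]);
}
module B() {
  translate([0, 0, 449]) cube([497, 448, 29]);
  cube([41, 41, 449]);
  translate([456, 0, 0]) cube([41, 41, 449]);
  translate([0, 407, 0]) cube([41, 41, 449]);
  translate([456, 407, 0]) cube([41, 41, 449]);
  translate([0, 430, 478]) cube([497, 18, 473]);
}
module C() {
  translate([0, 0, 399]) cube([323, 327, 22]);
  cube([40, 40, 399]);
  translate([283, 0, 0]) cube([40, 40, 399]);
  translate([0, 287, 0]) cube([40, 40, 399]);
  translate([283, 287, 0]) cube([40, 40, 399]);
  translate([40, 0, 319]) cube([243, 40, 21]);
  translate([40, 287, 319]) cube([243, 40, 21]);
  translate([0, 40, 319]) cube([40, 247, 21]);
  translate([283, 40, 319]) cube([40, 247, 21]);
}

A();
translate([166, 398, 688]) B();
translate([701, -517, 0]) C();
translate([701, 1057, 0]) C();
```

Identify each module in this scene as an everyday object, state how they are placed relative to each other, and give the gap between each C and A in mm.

Each stool's nearest face is 190 mm from the table's bounding box.

A is a table. B is a chair. C is a stool. The chair is on top of the table. Two stools sit around the table at the −y, +y sides. The gap between each stool and the table is 190 mm.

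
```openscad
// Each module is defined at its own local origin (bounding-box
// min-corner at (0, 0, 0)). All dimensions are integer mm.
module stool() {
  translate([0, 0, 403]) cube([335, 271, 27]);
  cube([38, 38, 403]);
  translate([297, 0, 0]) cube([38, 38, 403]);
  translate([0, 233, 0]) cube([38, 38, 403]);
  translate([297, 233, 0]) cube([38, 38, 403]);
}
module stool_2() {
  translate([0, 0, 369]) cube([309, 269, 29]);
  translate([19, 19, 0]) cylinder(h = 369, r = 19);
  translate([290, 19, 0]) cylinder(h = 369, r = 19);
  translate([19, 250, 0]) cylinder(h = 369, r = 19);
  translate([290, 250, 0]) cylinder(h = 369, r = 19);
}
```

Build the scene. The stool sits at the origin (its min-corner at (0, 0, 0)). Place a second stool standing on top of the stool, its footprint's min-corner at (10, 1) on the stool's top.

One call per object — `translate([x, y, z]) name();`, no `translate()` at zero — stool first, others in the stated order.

stool();
translate([10, 1, 430]) stool_2();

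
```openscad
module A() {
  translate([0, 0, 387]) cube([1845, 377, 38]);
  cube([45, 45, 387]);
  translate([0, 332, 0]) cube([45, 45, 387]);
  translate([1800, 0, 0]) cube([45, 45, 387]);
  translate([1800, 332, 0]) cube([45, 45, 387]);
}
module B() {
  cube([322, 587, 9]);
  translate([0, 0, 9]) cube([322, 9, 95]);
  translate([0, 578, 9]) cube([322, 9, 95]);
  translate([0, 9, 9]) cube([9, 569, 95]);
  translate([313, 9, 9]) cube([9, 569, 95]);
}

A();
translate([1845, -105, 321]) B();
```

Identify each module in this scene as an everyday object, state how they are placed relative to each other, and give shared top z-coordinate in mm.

Both tops at z = 425 mm.

A is a bench. B is an open box. The open box is beside the bench with their tops flush at z = 425. The shared top z-coordinate is 425 mm.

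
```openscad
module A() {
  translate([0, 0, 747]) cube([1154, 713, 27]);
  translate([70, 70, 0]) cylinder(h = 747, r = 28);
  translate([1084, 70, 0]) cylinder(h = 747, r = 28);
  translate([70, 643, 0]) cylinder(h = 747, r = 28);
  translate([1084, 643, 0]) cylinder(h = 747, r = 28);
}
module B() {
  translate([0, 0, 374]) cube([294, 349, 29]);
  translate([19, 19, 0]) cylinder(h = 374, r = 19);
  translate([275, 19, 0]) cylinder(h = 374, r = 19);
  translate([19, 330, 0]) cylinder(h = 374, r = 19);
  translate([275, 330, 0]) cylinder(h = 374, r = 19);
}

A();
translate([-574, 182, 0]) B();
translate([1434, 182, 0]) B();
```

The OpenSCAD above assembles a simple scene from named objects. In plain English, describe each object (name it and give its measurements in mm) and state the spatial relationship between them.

A is a rectangular dining table. The top is 1154×713×27 mm with its upper surface at z = 774 mm. It stands on four round legs of 56 mm diameter, each leg's bounding box inset 42 mm from the nearest pair of top edges, running from the floor to the underside of the top.

B is a four-legged stool. The seat is 294×349 mm, 29 mm thick, top at z = 403 mm. It stands on four round legs, each 38 mm in diameter, from z = 0 to the seat underside, each leg's axis is inset half a diameter from the nearest pair of seat edges (so the leg's bounding box is flush with the corner).

Two stools sit around the table at the −x, +x sides.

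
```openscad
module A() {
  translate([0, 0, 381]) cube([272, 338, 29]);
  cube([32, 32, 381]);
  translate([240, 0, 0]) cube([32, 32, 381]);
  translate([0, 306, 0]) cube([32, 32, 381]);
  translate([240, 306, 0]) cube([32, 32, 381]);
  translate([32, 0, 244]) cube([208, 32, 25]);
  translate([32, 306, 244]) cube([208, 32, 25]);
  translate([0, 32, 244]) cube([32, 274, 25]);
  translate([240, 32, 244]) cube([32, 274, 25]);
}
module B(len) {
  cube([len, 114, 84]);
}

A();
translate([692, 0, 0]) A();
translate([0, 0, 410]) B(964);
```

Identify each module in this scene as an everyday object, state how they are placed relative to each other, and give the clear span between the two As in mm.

A is a stool. B is a beam. A beam spans the tops of two stools. The clear span between the two stools is 420 mm.

Second stool starts at x = 692; first ends at x = 272; clear span = 692 − 272 = 420 mm.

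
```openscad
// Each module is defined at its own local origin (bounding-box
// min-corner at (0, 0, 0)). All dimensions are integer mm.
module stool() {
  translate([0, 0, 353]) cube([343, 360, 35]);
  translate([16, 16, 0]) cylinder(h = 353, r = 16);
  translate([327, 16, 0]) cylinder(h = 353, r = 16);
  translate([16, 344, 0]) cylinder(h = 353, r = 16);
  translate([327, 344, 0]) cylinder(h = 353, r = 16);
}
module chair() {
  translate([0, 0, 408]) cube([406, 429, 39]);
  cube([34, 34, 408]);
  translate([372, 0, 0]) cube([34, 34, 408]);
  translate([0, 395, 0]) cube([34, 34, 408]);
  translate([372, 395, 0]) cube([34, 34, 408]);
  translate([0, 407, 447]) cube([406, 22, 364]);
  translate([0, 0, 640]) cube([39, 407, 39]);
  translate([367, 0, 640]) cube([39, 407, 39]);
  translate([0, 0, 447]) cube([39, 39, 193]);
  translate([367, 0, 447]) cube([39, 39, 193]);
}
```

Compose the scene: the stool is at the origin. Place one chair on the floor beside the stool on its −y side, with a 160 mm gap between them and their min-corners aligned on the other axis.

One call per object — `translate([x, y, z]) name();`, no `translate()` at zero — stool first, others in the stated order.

stool();
translate([0, -589, 0]) chair();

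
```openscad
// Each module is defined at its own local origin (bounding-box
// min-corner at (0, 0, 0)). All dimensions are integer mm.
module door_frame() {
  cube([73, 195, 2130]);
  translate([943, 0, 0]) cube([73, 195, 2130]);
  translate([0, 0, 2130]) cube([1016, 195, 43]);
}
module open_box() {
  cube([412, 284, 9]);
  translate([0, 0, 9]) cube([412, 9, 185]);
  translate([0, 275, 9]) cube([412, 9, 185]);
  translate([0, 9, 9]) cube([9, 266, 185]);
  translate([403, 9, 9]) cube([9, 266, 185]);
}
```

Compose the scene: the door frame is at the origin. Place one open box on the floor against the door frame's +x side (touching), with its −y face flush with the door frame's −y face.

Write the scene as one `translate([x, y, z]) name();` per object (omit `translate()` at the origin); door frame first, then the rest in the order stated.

door_frame();
translate([1016, 0, 0]) open_box();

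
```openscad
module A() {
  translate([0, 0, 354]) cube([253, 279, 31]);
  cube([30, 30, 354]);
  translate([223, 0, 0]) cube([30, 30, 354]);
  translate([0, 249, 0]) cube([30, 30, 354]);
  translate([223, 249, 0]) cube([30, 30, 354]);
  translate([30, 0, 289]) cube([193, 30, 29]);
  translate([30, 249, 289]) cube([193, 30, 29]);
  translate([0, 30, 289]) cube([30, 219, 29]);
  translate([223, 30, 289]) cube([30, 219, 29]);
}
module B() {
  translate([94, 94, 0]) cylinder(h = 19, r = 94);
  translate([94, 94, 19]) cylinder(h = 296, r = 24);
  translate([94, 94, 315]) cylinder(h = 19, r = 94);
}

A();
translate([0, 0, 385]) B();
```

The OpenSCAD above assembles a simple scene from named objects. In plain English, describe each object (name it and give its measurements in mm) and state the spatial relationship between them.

A is a four-legged stool. The seat is 253×279 mm, 31 mm thick, top at z = 385 mm. It stands on four square legs, each 30×30 mm in cross-section, from z = 0 to the seat underside, each flush with a corner of the seat. Four stretchers, 30 mm wide and 29 mm tall, connect adjacent legs with their undersides at z = 289 mm, each running between the inner faces of the legs it joins and aligned with the legs' outer faces on the other axis.

B is a spool: two coaxial disc flanges of radius 94 mm and thickness 19 mm, joined by a core cylinder of radius 24 mm and height 296 mm. The lower flange rests on z = 0 and the three cylinders share a vertical axis.

The spool is on top of the stool.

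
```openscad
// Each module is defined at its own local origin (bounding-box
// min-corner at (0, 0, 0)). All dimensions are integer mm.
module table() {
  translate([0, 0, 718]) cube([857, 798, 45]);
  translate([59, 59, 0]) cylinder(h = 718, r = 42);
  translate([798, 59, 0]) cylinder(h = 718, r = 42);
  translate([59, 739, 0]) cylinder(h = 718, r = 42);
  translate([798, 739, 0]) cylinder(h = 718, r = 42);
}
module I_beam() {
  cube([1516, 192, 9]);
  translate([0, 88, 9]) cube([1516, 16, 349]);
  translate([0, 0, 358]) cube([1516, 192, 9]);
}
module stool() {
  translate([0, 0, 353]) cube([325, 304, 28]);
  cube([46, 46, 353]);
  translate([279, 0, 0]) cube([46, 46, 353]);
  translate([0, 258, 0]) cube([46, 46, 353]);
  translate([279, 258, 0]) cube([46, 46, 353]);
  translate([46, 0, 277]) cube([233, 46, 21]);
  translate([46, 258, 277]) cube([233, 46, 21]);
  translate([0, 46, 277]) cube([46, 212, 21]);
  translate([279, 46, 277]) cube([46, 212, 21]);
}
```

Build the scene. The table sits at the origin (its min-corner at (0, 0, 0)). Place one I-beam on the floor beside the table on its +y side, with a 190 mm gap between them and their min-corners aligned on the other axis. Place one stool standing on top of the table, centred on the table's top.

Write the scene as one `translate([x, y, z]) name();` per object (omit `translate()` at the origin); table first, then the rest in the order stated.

table();
translate([0, 988, 0]) I_beam();
translate([266, 247, 763]) stool();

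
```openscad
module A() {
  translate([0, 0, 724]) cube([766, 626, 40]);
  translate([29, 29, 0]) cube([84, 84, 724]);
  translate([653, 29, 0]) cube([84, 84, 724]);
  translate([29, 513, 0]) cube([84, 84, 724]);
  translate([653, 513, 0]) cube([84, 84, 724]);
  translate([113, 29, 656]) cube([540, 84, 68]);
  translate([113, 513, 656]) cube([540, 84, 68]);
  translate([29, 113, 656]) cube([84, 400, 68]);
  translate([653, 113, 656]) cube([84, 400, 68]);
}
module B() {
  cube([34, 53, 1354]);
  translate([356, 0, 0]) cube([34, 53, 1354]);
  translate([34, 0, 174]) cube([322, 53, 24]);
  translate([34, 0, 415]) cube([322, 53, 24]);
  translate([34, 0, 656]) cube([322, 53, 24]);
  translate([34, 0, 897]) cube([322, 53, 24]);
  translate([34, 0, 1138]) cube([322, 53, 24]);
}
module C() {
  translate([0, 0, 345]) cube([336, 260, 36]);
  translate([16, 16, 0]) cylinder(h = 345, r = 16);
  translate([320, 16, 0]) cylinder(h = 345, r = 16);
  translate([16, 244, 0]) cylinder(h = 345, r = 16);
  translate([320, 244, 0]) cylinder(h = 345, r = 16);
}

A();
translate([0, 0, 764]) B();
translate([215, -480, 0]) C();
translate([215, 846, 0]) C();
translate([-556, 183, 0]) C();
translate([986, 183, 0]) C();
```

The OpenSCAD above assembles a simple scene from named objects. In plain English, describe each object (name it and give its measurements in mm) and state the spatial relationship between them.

A is a table: top 766 mm (x) × 626 mm (y), 40 mm thick, upper face at z = 764 mm, on four 84×84 mm square legs, each inset 29 mm from the nearest pair of top edges, running from z = 0 to the bottom of the top. Four apron rails, 84 mm thick and 68 mm tall, run between adjacent legs with their top edges flush with the underside of the top and their outer faces flush with the legs' outer faces.

B is a wooden ladder with two side rails of 34×53 mm section and 1354 mm height, set 390 mm apart overall. Between them run 5 rectangular rungs (53 mm deep, 24 mm thick), front faces flush with the rails' −y face. The bottom of the first rung is 174 mm above the floor and each subsequent rung is 241 mm higher than the one below.

C is a four-legged stool. The seat is a 336×260×36 mm slab whose top surface is at z = 381 mm; four round legs, each 32 mm in diameter, run from the floor (z = 0) to the underside of the seat, each leg's axis is inset half a diameter from the nearest pair of seat edges (so the leg's bounding box is flush with the corner).

The ladder is on top of the table. Four stools sit around the table at the −y, +y, −x, +x sides.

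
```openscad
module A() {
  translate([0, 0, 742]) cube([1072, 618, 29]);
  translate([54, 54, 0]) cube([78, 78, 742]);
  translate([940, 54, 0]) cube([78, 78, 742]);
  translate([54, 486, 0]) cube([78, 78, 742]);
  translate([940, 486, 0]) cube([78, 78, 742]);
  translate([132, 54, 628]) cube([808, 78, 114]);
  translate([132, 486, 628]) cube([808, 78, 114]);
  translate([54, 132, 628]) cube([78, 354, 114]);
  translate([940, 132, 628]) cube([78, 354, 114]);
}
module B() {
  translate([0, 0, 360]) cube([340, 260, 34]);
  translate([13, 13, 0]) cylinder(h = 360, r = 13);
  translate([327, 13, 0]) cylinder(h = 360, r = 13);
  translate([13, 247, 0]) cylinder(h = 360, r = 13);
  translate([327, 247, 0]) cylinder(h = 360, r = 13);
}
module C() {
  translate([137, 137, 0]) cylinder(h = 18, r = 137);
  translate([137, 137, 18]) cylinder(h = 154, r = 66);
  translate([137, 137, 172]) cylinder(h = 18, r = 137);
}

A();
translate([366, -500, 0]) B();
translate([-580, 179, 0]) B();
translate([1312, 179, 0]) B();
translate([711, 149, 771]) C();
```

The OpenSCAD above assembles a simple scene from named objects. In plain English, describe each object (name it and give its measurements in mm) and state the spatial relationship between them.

A is a table: top 1072 mm (x) × 618 mm (y), 29 mm thick, upper face at z = 771 mm, on four 78×78 mm square legs, each inset 54 mm from the nearest pair of top edges, running from z = 0 to the bottom of the top. Four apron rails, 78 mm thick and 114 mm tall, run between adjacent legs with their top edges flush with the underside of the top and their outer faces flush with the legs' outer faces.

B is a four-legged stool. The seat is a 340×260×34 mm slab whose top surface is at z = 394 mm; four round legs, each 26 mm in diameter, run from the floor (z = 0) to the underside of the seat, each leg's axis is inset half a diameter from the nearest pair of seat edges (so the leg's bounding box is flush with the corner).

C is a spool: two coaxial disc flanges of radius 137 mm and thickness 18 mm, joined by a core cylinder of radius 66 mm and height 154 mm. The lower flange rests on z = 0 and the three cylinders share a vertical axis.

Three stools sit around the table at the −y, −x, +x sides. The spool is on top of the table.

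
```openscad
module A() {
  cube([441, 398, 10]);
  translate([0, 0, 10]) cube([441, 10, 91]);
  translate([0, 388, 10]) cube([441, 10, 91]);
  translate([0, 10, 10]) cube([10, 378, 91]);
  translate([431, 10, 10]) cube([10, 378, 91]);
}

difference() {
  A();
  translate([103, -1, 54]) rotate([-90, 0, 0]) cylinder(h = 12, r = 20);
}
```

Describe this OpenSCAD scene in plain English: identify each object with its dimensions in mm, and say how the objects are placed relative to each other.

A is an open storage box with external size 441×398×101 mm and wall thickness 10 mm (the base is also 10 mm thick). The base covers the whole footprint; the four walls stand on the base, with the y-facing walls full-width and the x-facing walls fitting between their inner faces.

The open box has a circular hole of radius 20 mm through its front wall, centred at (x = 103, z = 54).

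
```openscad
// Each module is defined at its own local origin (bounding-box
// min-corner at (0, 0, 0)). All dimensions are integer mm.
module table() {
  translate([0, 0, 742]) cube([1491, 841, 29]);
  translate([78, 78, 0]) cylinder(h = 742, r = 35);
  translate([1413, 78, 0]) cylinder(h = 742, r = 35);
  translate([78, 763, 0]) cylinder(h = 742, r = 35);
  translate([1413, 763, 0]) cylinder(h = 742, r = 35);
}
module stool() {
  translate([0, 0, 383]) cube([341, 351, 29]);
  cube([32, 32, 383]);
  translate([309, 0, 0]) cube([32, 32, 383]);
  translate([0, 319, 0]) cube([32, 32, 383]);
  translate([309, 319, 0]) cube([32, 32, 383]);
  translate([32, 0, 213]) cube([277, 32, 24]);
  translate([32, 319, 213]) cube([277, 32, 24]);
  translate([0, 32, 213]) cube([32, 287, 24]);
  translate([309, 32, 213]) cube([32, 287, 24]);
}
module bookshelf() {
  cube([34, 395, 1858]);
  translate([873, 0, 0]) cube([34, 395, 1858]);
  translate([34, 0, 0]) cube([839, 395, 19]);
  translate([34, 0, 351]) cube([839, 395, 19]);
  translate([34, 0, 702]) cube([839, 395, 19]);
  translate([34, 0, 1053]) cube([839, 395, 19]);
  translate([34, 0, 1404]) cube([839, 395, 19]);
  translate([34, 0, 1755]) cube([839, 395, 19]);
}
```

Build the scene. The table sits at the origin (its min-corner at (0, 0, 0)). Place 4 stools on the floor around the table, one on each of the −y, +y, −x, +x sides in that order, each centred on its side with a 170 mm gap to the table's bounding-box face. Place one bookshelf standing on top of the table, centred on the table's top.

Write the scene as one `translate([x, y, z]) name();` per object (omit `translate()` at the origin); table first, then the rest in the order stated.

table();
translate([575, -521, 0]) stool();
translate([575, 1011, 0]) stool();
translate([-511, 245, 0]) stool();
translate([1661, 245, 0]) stool();
translate([292, 223, 771]) bookshelf();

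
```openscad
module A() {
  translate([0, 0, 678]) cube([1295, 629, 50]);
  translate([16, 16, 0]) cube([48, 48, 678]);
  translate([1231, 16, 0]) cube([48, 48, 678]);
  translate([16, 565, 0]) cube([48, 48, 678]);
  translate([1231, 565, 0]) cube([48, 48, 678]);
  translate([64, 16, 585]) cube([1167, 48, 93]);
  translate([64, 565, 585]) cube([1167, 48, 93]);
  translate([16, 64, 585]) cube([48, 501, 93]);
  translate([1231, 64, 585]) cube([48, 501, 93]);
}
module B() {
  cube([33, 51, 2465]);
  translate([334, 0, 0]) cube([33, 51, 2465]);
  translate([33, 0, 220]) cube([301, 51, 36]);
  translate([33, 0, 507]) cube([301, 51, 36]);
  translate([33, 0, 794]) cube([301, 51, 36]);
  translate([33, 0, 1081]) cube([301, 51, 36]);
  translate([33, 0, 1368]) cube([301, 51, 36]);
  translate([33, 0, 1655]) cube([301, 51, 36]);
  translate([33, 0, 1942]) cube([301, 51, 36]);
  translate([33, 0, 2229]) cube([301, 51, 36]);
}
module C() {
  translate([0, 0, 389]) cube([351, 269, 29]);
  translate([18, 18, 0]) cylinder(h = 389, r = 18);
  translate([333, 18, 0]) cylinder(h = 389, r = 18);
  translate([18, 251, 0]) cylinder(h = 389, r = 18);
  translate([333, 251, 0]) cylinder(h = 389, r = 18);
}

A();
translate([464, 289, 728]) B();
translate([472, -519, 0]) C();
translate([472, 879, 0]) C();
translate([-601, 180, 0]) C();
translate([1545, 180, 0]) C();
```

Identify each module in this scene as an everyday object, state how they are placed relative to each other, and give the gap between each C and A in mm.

Each stool's nearest face is 250 mm from the table's bounding box.

A is a table. B is a ladder. C is a stool. The ladder is on top of the table, centred. Four stools sit around the table at the −y, +y, −x, +x sides. The gap between each stool and the table is 250 mm.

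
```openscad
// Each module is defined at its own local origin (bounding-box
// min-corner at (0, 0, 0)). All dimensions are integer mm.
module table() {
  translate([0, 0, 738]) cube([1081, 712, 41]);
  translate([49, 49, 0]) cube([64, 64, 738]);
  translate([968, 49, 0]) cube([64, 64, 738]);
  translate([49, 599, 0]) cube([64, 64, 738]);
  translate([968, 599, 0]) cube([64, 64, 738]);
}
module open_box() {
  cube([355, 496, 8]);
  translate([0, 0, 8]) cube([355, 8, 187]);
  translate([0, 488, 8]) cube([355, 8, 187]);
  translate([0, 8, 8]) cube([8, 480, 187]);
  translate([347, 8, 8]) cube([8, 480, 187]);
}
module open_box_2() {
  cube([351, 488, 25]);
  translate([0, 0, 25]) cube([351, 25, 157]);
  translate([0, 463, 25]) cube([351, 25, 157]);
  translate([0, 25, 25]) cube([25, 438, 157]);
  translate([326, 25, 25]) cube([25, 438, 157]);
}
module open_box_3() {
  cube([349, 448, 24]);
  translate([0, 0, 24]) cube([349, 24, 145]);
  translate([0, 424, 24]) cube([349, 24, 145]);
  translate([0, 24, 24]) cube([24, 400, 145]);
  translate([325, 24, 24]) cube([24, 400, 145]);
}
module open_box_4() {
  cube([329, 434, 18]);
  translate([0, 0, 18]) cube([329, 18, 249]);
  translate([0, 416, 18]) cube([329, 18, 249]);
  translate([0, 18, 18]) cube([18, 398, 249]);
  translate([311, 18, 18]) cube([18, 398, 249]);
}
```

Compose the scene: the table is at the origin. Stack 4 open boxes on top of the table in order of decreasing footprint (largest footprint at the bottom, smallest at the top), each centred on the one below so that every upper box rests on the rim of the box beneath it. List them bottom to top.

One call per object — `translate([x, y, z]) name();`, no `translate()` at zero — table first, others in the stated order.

table();
translate([363, 108, 779]) open_box();
translate([365, 112, 974]) open_box_2();
translate([366, 132, 1156]) open_box_3();
translate([376, 139, 1325]) open_box_4();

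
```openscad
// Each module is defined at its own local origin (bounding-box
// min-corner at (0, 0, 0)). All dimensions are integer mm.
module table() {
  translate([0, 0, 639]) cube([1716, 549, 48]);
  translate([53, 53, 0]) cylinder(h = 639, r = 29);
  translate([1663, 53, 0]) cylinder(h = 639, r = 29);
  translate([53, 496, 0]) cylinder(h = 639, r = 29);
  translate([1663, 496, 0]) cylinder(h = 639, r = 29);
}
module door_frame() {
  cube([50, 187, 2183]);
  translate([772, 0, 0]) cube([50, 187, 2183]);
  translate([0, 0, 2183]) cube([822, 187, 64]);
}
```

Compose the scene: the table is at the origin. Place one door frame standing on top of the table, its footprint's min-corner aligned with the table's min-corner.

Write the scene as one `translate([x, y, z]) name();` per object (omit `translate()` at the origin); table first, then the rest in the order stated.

table();
translate([0, 0, 687]) door_frame();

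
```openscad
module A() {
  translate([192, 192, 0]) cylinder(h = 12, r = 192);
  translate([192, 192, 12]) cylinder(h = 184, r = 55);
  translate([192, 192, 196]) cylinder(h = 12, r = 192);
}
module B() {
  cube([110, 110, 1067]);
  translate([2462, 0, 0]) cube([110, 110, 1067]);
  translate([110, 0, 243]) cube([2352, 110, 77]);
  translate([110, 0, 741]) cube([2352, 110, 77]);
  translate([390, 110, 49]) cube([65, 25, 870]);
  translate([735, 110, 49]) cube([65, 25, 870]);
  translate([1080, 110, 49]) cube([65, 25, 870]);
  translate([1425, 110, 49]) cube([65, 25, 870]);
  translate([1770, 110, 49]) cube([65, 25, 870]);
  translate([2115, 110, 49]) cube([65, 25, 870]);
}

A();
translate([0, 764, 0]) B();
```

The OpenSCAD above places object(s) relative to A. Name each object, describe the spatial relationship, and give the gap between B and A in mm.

A is a spool. B is a fence section. The fence section is on the floor beside the spool on its +y side. The gap between the fence section and the spool is 380 mm.

The fence section's nearest face is 380 mm from the spool's +y face.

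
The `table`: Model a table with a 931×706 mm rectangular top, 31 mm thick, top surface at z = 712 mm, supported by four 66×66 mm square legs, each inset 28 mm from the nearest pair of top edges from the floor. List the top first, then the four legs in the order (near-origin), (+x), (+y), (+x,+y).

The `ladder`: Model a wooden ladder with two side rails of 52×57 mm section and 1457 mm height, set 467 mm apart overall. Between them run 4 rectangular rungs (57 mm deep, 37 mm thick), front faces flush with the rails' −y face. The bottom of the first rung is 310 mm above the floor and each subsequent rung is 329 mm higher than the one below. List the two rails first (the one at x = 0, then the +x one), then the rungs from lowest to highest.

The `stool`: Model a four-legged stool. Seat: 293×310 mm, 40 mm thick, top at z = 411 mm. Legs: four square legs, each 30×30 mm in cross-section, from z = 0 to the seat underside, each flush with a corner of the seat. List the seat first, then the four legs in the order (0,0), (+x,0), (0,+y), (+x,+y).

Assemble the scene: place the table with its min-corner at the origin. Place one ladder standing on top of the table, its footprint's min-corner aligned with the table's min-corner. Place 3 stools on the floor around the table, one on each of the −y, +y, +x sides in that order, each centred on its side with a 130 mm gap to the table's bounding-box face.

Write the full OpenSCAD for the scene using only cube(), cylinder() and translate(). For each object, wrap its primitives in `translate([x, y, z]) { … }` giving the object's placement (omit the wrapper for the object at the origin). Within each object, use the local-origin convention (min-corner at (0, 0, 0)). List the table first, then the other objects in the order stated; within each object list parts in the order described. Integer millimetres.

translate([0, 0, 681]) cube([931, 706, 31]);
translate([28, 28, 0]) cube([66, 66, 681]);
translate([837, 28, 0]) cube([66, 66, 681]);
translate([28, 612, 0]) cube([66, 66, 681]);
translate([837, 612, 0]) cube([66, 66, 681]);
translate([0, 0, 712]) {
  cube([52, 57, 1457]);
  translate([415, 0, 0]) cube([52, 57, 1457]);
  translate([52, 0, 310]) cube([363, 57, 37]);
  translate([52, 0, 639]) cube([363, 57, 37]);
  translate([52, 0, 968]) cube([363, 57, 37]);
  translate([52, 0, 1297]) cube([363, 57, 37]);
}
translate([319, -440, 0]) {
  translate([0, 0, 371]) cube([293, 310, 40]);
  cube([30, 30, 371]);
  translate([263, 0, 0]) cube([30, 30, 371]);
  translate([0, 280, 0]) cube([30, 30, 371]);
  translate([263, 280, 0]) cube([30, 30, 371]);
}
translate([319, 836, 0]) {
  translate([0, 0, 371]) cube([293, 310, 40]);
  cube([30, 30, 371]);
  translate([263, 0, 0]) cube([30, 30, 371]);
  translate([0, 280, 0]) cube([30, 30, 371]);
  translate([263, 280, 0]) cube([30, 30, 371]);
}
translate([1061, 198, 0]) {
  translate([0, 0, 371]) cube([293, 310, 40]);
  cube([30, 30, 371]);
  translate([263, 0, 0]) cube([30, 30, 371]);
  translate([0, 280, 0]) cube([30, 30, 371]);
  translate([263, 280, 0]) cube([30, 30, 371]);
}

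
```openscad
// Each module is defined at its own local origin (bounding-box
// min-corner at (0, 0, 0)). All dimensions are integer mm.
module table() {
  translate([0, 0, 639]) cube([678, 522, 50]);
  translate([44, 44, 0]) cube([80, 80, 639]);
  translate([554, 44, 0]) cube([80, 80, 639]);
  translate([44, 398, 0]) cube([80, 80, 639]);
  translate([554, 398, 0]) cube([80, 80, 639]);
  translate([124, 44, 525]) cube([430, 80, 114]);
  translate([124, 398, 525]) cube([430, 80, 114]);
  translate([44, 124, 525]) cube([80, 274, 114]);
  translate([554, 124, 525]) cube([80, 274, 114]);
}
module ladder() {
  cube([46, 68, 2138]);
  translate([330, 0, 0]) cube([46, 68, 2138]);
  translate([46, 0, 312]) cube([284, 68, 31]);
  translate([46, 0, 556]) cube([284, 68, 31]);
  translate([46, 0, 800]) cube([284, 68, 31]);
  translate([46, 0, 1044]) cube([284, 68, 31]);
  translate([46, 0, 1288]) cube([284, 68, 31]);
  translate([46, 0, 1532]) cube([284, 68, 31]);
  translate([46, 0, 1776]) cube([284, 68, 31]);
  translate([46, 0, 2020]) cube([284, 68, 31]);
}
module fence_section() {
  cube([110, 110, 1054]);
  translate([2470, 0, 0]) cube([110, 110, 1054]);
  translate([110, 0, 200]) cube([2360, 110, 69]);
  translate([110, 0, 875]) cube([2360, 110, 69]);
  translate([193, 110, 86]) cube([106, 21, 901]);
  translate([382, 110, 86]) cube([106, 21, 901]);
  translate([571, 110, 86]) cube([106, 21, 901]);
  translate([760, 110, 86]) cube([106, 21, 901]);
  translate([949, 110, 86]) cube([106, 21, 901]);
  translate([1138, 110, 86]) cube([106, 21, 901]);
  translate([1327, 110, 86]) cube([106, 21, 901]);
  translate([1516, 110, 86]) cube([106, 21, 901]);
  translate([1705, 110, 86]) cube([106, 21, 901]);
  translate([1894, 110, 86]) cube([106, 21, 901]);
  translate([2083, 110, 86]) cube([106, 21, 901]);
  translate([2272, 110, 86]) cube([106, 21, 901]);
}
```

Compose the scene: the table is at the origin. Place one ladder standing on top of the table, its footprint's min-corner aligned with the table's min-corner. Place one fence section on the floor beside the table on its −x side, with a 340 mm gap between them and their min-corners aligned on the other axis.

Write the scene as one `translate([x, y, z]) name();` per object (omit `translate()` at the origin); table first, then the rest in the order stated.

table();
translate([0, 0, 689]) ladder();
translate([-2920, 0, 0]) fence_section();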